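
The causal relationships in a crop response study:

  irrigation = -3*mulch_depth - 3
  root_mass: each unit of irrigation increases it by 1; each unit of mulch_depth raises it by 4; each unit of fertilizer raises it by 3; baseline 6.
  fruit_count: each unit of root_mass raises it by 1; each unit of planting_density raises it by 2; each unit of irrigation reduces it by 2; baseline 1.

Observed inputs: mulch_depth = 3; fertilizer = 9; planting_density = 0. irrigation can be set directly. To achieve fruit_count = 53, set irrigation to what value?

Intervening on irrigation fixes its value directly, overriding its dependence on mulch_depth.
Substituting into the root_mass equation gives root_mass = irrigation + 45.
Substituting into the fruit_count equation gives fruit_count = -irrigation + 46.
Solve -irrigation + 46 = 53: irrigation = (53 - 46) / -1 = -7.

irrigation = -7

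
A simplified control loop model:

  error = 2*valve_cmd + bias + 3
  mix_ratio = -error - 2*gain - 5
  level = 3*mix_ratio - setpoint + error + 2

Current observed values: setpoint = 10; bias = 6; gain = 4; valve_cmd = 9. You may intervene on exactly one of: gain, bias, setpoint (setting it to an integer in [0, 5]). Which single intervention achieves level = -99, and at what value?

set bias = 5

Intervening on gain: level = -6*gain - 77. Reaching -99 requires gain = 11/3, not an integer.
Intervening on bias: with other inputs at their observed values, level = -2*bias - 89. Solving for -99 gives bias = 5, within [0, 5].
Intervening on setpoint: level = -setpoint - 91. Reaching -99 requires setpoint = 8, outside [0, 5].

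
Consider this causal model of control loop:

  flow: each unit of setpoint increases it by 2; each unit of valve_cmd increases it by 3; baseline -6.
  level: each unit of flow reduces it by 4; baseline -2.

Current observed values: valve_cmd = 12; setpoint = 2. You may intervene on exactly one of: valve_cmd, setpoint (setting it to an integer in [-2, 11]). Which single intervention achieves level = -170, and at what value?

set setpoint = 6

Intervening on valve_cmd: level = -12*valve_cmd + 6. Reaching -170 requires valve_cmd = 44/3, not an integer.
Intervening on setpoint: with other inputs at their observed values, level = -8*setpoint - 122. Solving for -170 gives setpoint = 6, within [-2, 11].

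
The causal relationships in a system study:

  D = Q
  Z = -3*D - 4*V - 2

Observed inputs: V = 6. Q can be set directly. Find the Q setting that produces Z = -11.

Q = -5

Substituting into the Z equation gives Z = -3*Q - 26.
Solve -3*Q - 26 = -11: Q = (-11 + 26) / -3 = -5.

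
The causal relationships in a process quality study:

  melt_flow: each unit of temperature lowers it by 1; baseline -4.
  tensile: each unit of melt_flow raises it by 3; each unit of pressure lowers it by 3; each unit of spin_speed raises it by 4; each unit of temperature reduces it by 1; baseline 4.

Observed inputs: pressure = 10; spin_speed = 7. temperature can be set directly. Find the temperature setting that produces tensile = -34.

temperature = 6

Substituting into the tensile equation gives tensile = -4*temperature - 10.
Solve -4*temperature - 10 = -34: temperature = (-34 + 10) / -4 = 6.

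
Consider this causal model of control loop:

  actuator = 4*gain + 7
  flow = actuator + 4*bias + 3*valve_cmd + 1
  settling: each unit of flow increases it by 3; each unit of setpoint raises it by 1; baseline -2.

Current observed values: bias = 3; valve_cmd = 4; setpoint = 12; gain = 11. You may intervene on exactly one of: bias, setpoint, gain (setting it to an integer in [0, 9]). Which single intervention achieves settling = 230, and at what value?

set setpoint = 4

Intervening on bias: settling = 12*bias + 202. Reaching 230 requires bias = 7/3, not an integer.
Intervening on setpoint: with other inputs at their observed values, settling = setpoint + 226. Solving for 230 gives setpoint = 4, within [0, 9].
Intervening on gain: settling = 12*gain + 106. Reaching 230 requires gain = 31/3, not an integer.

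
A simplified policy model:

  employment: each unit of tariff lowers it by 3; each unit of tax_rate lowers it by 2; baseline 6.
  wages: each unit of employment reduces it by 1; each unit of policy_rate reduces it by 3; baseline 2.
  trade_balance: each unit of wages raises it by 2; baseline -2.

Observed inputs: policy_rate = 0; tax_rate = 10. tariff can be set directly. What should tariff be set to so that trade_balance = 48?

Substituting into the employment equation gives employment = -3*tariff - 14.
Substituting into the wages equation gives wages = 3*tariff + 16.
Substituting into the trade_balance equation gives trade_balance = 6*tariff + 30.
Solve 6*tariff + 30 = 48: tariff = (48 - 30) / 6 = 3.

tariff = 3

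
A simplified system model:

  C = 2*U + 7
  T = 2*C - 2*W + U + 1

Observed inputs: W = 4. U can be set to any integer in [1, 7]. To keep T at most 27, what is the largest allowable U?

Substituting into the T equation gives T = 5*U + 7.
Require 5*U + 7 ≤ 27, so U ≤ 4.
The largest integer in [1, 7] satisfying this is 4.

U = 4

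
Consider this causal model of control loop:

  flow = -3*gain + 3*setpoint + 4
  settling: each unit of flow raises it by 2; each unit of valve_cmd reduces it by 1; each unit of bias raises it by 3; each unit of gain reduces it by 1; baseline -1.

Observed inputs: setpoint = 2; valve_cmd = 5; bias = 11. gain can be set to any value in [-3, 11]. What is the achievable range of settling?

Substituting into the flow equation gives flow = -3*gain + 10.
So settling = -7*gain + 47.
Linear in gain, so extremes are at the endpoints: gain = -3 gives settling = 68; gain = 11 gives settling = -30.

-30 to 68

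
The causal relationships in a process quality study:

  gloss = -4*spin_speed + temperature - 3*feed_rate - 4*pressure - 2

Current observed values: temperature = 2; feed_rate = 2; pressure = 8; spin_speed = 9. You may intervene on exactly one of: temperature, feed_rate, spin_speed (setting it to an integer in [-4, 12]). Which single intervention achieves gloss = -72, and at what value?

Intervening on temperature: with other inputs at their observed values, gloss = temperature - 76. Solving for -72 gives temperature = 4, within [-4, 12].
Intervening on feed_rate: gloss = -3*feed_rate - 68. Reaching -72 requires feed_rate = 4/3, not an integer.
Intervening on spin_speed: gloss = -4*spin_speed - 38. Reaching -72 requires spin_speed = 17/2, not an integer.

set temperature = 4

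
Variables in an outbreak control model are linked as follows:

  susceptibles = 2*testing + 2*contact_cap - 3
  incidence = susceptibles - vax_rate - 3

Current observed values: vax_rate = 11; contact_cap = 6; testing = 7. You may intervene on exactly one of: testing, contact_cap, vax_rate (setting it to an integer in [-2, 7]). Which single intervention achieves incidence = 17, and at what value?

Intervening on testing: incidence = 2*testing - 5. Reaching 17 requires testing = 11, outside [-2, 7].
Intervening on contact_cap: incidence = 2*contact_cap - 3. Reaching 17 requires contact_cap = 10, outside [-2, 7].
Intervening on vax_rate: with other inputs at their observed values, incidence = -vax_rate + 20. Solving for 17 gives vax_rate = 3, within [-2, 7].

set vax_rate = 3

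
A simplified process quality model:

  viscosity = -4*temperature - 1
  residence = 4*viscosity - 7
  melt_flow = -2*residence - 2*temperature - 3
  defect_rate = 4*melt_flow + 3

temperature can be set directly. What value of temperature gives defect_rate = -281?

Substituting into the residence equation gives residence = -16*temperature - 11.
melt_flow becomes 30*temperature + 19.
So defect_rate = 120*temperature + 79.
Solve 120*temperature + 79 = -281: temperature = (-281 - 79) / 120 = -3.

temperature = -3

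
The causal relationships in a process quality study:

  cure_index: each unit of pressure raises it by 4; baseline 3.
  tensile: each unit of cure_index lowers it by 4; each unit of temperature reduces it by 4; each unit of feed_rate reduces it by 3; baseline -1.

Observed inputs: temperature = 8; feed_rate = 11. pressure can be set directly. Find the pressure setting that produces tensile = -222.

pressure = 9

Substituting into the tensile equation gives tensile = -16*pressure - 78.
Solve -16*pressure - 78 = -222: pressure = (-222 + 78) / -16 = 9.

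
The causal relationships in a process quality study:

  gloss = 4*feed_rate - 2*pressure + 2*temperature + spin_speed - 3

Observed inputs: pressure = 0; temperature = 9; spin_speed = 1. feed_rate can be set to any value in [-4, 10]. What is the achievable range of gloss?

0 to 56

Substituting into the gloss equation gives gloss = 4*feed_rate + 16.
Linear in feed_rate, so extremes are at the endpoints: feed_rate = -4 gives gloss = 0; feed_rate = 10 gives gloss = 56.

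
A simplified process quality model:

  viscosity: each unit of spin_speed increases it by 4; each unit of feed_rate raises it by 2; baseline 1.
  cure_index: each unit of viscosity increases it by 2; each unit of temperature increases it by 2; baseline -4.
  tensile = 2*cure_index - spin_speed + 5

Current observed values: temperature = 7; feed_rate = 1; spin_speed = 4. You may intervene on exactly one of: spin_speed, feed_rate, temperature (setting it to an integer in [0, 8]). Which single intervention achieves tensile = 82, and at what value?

set spin_speed = 3

Intervening on spin_speed: with other inputs at their observed values, tensile = 15*spin_speed + 37. Solving for 82 gives spin_speed = 3, within [0, 8].
Intervening on feed_rate: tensile = 8*feed_rate + 89. Reaching 82 requires feed_rate = -7/8, not an integer.
Intervening on temperature: tensile = 4*temperature + 69. Reaching 82 requires temperature = 13/4, not an integer.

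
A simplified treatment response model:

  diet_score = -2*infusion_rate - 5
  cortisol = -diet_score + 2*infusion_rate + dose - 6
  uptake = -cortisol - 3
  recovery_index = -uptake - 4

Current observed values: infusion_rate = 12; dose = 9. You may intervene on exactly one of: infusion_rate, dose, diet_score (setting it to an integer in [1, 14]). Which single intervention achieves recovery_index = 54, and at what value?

set dose = 8

Intervening on infusion_rate: recovery_index = 4*infusion_rate + 7. Reaching 54 requires infusion_rate = 47/4, not an integer.
Intervening on dose: with other inputs at their observed values, recovery_index = dose + 46. Solving for 54 gives dose = 8, within [1, 14].
Intervening on diet_score: recovery_index = -diet_score + 26. Reaching 54 requires diet_score = -28, outside [1, 14].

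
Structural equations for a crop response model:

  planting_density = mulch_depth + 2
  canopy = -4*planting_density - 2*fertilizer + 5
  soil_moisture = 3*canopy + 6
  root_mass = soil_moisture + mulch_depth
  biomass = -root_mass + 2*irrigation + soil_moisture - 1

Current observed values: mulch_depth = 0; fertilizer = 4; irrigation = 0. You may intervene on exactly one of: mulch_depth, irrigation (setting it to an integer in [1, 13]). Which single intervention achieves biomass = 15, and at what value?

set irrigation = 8

Intervening on mulch_depth: biomass = -mulch_depth - 1. Reaching 15 requires mulch_depth = -16, outside [1, 13].
Intervening on irrigation: with other inputs at their observed values, biomass = 2*irrigation - 1. Solving for 15 gives irrigation = 8, within [1, 13].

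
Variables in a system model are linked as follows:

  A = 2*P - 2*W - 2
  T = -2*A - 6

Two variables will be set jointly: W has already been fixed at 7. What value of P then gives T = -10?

With W held at 7:
Substituting into the A equation gives A = 2*P - 16.
Substituting into the T equation gives T = -4*P + 26.
Solve -4*P + 26 = -10: P = (-10 - 26) / -4 = 9.

P = 9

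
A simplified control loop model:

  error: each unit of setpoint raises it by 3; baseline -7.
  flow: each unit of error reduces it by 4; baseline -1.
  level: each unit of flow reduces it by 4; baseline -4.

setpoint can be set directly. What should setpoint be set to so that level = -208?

setpoint = -2

Substituting into the flow equation gives flow = -12*setpoint + 27.
Substituting into the level equation gives level = 48*setpoint - 112.
Solve 48*setpoint - 112 = -208: setpoint = (-208 + 112) / 48 = -2.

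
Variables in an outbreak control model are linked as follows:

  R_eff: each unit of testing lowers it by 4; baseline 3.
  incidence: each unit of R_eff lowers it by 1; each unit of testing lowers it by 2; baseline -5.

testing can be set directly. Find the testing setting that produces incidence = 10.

testing = 9

Substituting into the incidence equation gives incidence = 2*testing - 8.
Solve 2*testing - 8 = 10: testing = (10 + 8) / 2 = 9.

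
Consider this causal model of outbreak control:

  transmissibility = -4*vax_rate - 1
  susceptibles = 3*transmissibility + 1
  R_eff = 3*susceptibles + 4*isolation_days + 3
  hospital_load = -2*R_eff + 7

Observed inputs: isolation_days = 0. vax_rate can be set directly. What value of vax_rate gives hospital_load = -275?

vax_rate = -4

Substituting into the susceptibles equation gives susceptibles = -12*vax_rate - 2.
This gives R_eff = -36*vax_rate - 3.
So hospital_load = 72*vax_rate + 13.
Solve 72*vax_rate + 13 = -275: vax_rate = (-275 - 13) / 72 = -4.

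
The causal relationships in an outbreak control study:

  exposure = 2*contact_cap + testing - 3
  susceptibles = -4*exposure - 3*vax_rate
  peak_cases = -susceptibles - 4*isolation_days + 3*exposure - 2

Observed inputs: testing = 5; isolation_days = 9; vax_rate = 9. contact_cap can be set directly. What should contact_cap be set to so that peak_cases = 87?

contact_cap = 6

Substituting into the exposure equation gives exposure = 2*contact_cap + 2.
So susceptibles = -8*contact_cap - 35.
Substituting into the peak_cases equation gives peak_cases = 14*contact_cap + 3.
Solve 14*contact_cap + 3 = 87: contact_cap = (87 - 3) / 14 = 6.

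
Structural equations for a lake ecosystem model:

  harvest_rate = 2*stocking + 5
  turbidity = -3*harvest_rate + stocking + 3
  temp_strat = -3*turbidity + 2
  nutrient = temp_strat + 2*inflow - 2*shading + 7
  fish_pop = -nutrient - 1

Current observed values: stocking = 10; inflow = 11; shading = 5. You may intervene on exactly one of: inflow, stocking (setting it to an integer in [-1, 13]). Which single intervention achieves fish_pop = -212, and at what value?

set inflow = 13

Intervening on inflow: with other inputs at their observed values, fish_pop = -2*inflow - 186. Solving for -212 gives inflow = 13, within [-1, 13].
Intervening on stocking: fish_pop = -15*stocking - 58. Reaching -212 requires stocking = 154/15, not an integer.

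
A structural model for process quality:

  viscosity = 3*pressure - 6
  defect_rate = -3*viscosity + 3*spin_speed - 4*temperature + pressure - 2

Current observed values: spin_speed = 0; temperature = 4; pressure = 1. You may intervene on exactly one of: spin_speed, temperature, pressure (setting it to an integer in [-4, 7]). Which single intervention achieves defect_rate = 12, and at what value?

Intervening on spin_speed: defect_rate = 3*spin_speed - 8. Reaching 12 requires spin_speed = 20/3, not an integer.
Intervening on temperature: with other inputs at their observed values, defect_rate = -4*temperature + 8. Solving for 12 gives temperature = -1, within [-4, 7].
Intervening on pressure: defect_rate = -8*pressure. Reaching 12 requires pressure = -3/2, not an integer.

set temperature = -1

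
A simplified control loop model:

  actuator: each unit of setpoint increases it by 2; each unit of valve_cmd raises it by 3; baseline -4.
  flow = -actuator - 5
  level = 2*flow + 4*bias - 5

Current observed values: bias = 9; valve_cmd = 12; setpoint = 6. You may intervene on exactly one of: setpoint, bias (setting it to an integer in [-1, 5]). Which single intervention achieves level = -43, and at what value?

Intervening on setpoint: with other inputs at their observed values, level = -4*setpoint - 43. Solving for -43 gives setpoint = 0, within [-1, 5].
Intervening on bias: level = 4*bias - 103. Reaching -43 requires bias = 15, outside [-1, 5].

set setpoint = 0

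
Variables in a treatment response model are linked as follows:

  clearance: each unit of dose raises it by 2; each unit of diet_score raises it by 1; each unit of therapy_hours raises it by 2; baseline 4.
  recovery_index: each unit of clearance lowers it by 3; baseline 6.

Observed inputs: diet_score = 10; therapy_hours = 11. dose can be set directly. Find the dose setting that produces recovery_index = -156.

dose = 9

Substituting into the clearance equation gives clearance = 2*dose + 36.
Substituting into the recovery_index equation gives recovery_index = -6*dose - 102.
Solve -6*dose - 102 = -156: dose = (-156 + 102) / -6 = 9.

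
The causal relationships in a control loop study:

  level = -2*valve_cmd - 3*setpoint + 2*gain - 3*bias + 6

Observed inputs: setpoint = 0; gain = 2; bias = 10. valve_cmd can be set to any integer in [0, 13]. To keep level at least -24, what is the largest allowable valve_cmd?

valve_cmd = 2

Substituting into the level equation gives level = -2*valve_cmd - 20.
Require -2*valve_cmd - 20 ≥ -24, so valve_cmd ≤ 2.
The largest integer in [0, 13] satisfying this is 2.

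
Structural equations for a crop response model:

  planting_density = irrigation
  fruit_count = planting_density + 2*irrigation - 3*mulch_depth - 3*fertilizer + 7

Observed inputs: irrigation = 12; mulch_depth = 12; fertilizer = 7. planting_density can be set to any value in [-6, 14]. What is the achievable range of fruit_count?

-32 to -12

Intervening on planting_density fixes its value directly, overriding its dependence on irrigation.
Substituting into the fruit_count equation gives fruit_count = planting_density - 26.
Linear in planting_density, so extremes are at the endpoints: planting_density = -6 gives fruit_count = -32; planting_density = 14 gives fruit_count = -12.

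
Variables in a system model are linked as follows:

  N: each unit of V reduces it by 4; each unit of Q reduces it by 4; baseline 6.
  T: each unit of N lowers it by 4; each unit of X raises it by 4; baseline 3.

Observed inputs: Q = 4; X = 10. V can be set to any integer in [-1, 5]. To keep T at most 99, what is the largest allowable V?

V = 1

Substituting into the N equation gives N = -4*V - 10.
T becomes 16*V + 83.
Require 16*V + 83 ≤ 99, so V ≤ 1.
The largest integer in [-1, 5] satisfying this is 1.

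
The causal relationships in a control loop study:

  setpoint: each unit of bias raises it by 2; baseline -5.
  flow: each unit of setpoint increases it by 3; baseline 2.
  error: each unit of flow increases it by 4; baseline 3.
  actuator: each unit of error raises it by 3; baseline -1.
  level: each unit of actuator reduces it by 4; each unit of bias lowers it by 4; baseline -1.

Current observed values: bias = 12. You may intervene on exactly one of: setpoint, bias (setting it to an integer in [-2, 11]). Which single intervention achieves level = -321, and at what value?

set setpoint = 1

Intervening on setpoint: with other inputs at their observed values, level = -144*setpoint - 177. Solving for -321 gives setpoint = 1, within [-2, 11].
Intervening on bias: level = -292*bias + 591. Reaching -321 requires bias = 228/73, not an integer.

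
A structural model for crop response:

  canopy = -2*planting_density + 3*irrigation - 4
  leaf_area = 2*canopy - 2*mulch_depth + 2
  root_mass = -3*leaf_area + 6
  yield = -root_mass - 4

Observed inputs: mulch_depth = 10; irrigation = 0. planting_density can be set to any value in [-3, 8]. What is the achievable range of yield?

Substituting into the canopy equation gives canopy = -2*planting_density - 4.
Substituting into the leaf_area equation gives leaf_area = -4*planting_density - 26.
Substituting into the root_mass equation gives root_mass = 12*planting_density + 84.
This gives yield = -12*planting_density - 88.
Linear in planting_density, so extremes are at the endpoints: planting_density = -3 gives yield = -52; planting_density = 8 gives yield = -184.

-184 to -52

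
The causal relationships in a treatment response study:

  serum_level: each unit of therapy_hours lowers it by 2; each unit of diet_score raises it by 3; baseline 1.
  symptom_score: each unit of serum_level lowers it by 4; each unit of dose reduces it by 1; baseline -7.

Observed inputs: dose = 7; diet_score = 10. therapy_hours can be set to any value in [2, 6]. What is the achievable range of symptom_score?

Substituting into the serum_level equation gives serum_level = -2*therapy_hours + 31.
Substituting into the symptom_score equation gives symptom_score = 8*therapy_hours - 138.
Linear in therapy_hours, so extremes are at the endpoints: therapy_hours = 2 gives symptom_score = -122; therapy_hours = 6 gives symptom_score = -90.

-122 to -90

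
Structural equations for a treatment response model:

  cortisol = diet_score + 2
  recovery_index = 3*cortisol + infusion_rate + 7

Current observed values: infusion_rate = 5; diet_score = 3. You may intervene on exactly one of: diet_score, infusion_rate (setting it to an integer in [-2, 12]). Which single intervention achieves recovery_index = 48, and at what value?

set diet_score = 10

Intervening on diet_score: with other inputs at their observed values, recovery_index = 3*diet_score + 18. Solving for 48 gives diet_score = 10, within [-2, 12].
Intervening on infusion_rate: recovery_index = infusion_rate + 22. Reaching 48 requires infusion_rate = 26, outside [-2, 12].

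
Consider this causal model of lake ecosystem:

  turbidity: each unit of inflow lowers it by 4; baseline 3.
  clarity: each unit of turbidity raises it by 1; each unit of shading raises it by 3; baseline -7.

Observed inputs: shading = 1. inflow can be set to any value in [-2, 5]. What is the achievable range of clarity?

-21 to 7

Substituting into the clarity equation gives clarity = -4*inflow - 1.
Linear in inflow, so extremes are at the endpoints: inflow = -2 gives clarity = 7; inflow = 5 gives clarity = -21.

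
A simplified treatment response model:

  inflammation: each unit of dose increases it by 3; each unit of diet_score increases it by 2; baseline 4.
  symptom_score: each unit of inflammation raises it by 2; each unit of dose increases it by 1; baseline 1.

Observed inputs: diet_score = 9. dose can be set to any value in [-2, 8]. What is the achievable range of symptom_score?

Substituting into the inflammation equation gives inflammation = 3*dose + 22.
So symptom_score = 7*dose + 45.
Linear in dose, so extremes are at the endpoints: dose = -2 gives symptom_score = 31; dose = 8 gives symptom_score = 101.

31 to 101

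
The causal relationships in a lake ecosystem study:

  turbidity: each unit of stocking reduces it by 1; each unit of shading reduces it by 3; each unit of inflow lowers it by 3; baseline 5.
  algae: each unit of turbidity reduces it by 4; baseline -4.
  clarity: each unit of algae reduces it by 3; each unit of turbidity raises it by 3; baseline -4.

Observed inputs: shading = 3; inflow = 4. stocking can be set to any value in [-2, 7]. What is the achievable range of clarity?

Substituting into the turbidity equation gives turbidity = -stocking - 16.
Substituting into the algae equation gives algae = 4*stocking + 60.
clarity becomes -15*stocking - 232.
Linear in stocking, so extremes are at the endpoints: stocking = -2 gives clarity = -202; stocking = 7 gives clarity = -337.

-337 to -202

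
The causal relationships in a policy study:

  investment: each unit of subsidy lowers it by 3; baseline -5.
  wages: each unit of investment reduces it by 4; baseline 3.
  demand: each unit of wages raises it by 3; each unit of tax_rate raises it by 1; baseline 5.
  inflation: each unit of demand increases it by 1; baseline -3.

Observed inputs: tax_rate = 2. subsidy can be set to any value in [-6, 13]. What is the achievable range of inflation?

-143 to 541

Substituting into the wages equation gives wages = 12*subsidy + 23.
Substituting into the demand equation gives demand = 36*subsidy + 76.
So inflation = 36*subsidy + 73.
Linear in subsidy, so extremes are at the endpoints: subsidy = -6 gives inflation = -143; subsidy = 13 gives inflation = 541.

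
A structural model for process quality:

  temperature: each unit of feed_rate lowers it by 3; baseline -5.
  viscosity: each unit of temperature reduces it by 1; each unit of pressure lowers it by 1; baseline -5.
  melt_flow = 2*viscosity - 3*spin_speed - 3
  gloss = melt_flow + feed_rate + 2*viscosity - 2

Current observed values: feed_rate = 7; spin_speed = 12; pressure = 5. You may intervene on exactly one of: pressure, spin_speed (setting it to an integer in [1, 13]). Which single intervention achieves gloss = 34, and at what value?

Intervening on pressure: with other inputs at their observed values, gloss = -4*pressure + 50. Solving for 34 gives pressure = 4, within [1, 13].
Intervening on spin_speed: gloss = -3*spin_speed + 66. Reaching 34 requires spin_speed = 32/3, not an integer.

set pressure = 4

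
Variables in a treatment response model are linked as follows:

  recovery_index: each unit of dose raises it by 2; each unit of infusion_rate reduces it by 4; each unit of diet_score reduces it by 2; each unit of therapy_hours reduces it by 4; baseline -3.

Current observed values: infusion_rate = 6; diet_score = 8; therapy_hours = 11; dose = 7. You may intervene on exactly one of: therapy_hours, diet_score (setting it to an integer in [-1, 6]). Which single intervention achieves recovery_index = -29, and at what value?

set therapy_hours = 0

Intervening on therapy_hours: with other inputs at their observed values, recovery_index = -4*therapy_hours - 29. Solving for -29 gives therapy_hours = 0, within [-1, 6].
Intervening on diet_score: recovery_index = -2*diet_score - 57. Reaching -29 requires diet_score = -14, outside [-1, 6].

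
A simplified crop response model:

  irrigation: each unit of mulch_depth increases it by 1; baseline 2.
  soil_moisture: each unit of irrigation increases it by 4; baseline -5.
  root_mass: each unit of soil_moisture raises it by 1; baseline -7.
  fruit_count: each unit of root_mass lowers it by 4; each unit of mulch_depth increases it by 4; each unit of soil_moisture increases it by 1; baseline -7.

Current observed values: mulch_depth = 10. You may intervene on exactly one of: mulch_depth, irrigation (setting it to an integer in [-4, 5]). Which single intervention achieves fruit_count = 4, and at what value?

set mulch_depth = 1

Intervening on mulch_depth: with other inputs at their observed values, fruit_count = -8*mulch_depth + 12. Solving for 4 gives mulch_depth = 1, within [-4, 5].
Intervening on irrigation: fruit_count = -12*irrigation + 76. Reaching 4 requires irrigation = 6, outside [-4, 5].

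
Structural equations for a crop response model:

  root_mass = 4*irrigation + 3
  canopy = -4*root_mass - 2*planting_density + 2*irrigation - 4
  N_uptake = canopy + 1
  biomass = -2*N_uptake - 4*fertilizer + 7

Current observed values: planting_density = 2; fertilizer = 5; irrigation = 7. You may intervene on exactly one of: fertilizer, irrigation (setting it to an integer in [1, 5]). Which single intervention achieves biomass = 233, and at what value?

set fertilizer = 2

Intervening on fertilizer: with other inputs at their observed values, biomass = -4*fertilizer + 241. Solving for 233 gives fertilizer = 2, within [1, 5].
Intervening on irrigation: biomass = 28*irrigation + 25. Reaching 233 requires irrigation = 52/7, not an integer.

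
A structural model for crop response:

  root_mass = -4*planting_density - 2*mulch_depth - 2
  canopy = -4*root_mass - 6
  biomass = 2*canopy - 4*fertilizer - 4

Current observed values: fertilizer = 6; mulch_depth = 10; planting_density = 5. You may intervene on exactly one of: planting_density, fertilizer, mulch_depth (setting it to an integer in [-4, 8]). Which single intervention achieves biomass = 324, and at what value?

set fertilizer = -1

Intervening on planting_density: biomass = 32*planting_density + 136. Reaching 324 requires planting_density = 47/8, not an integer.
Intervening on fertilizer: with other inputs at their observed values, biomass = -4*fertilizer + 320. Solving for 324 gives fertilizer = -1, within [-4, 8].
Intervening on mulch_depth: biomass = 16*mulch_depth + 136. Reaching 324 requires mulch_depth = 47/4, not an integer.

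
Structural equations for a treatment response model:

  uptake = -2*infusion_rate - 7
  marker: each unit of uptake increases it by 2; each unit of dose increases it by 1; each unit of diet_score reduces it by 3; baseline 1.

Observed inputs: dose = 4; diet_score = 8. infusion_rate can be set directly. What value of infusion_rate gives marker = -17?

Substituting into the marker equation gives marker = -4*infusion_rate - 33.
Solve -4*infusion_rate - 33 = -17: infusion_rate = (-17 + 33) / -4 = -4.

infusion_rate = -4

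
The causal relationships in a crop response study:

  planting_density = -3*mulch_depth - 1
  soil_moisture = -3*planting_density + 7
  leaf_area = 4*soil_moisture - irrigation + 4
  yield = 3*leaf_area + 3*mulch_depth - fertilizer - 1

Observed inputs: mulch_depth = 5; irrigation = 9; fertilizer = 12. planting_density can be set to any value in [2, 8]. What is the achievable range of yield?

-217 to -1

Intervening on planting_density fixes its value directly, overriding its dependence on mulch_depth.
Substituting into the leaf_area equation gives leaf_area = -12*planting_density + 23.
Substituting into the yield equation gives yield = -36*planting_density + 71.
Linear in planting_density, so extremes are at the endpoints: planting_density = 2 gives yield = -1; planting_density = 8 gives yield = -217.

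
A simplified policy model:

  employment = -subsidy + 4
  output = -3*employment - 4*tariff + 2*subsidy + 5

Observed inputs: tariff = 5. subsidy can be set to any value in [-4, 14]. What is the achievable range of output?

Substituting into the output equation gives output = 5*subsidy - 27.
Linear in subsidy, so extremes are at the endpoints: subsidy = -4 gives output = -47; subsidy = 14 gives output = 43.

-47 to 43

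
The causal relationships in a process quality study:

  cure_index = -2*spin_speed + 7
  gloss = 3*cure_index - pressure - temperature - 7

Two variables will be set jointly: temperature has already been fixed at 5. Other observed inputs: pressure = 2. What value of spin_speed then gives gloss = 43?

spin_speed = -6

With temperature held at 5:
Substituting into the gloss equation gives gloss = -6*spin_speed + 7.
Solve -6*spin_speed + 7 = 43: spin_speed = (43 - 7) / -6 = -6.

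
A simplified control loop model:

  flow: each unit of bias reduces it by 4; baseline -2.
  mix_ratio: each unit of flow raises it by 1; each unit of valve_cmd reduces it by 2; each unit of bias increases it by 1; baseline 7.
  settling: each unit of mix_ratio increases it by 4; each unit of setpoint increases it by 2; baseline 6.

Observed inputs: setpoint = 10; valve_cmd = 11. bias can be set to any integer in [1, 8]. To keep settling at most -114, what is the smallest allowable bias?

bias = 6

Substituting into the mix_ratio equation gives mix_ratio = -3*bias - 17.
Substituting into the settling equation gives settling = -12*bias - 42.
Require -12*bias - 42 ≤ -114, so bias ≥ 6.
The smallest integer in [1, 8] satisfying this is 6.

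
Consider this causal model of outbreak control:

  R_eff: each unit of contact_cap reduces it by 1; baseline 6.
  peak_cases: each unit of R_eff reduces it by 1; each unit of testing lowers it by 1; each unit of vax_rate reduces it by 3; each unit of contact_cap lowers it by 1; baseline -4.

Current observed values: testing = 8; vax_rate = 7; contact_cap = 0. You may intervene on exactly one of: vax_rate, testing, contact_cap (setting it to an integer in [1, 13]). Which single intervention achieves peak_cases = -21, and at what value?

Intervening on vax_rate: with other inputs at their observed values, peak_cases = -3*vax_rate - 18. Solving for -21 gives vax_rate = 1, within [1, 13].
Intervening on testing: peak_cases = -testing - 31. Reaching -21 requires testing = -10, outside [1, 13].
Intervening on contact_cap: the paths from contact_cap to peak_cases cancel (net effect zero), leaving peak_cases = -39; -21 is unreachable this way.

set vax_rate = 1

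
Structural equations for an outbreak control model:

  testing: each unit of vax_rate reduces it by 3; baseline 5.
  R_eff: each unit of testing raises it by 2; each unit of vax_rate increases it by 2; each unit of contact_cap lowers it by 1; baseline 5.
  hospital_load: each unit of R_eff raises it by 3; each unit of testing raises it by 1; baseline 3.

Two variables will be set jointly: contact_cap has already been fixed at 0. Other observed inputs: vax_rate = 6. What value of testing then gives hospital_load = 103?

With contact_cap held at 0:
Intervening on testing fixes its value directly, overriding its dependence on vax_rate.
Substituting into the R_eff equation gives R_eff = 2*testing + 17.
Substituting into the hospital_load equation gives hospital_load = 7*testing + 54.
Solve 7*testing + 54 = 103: testing = (103 - 54) / 7 = 7.

testing = 7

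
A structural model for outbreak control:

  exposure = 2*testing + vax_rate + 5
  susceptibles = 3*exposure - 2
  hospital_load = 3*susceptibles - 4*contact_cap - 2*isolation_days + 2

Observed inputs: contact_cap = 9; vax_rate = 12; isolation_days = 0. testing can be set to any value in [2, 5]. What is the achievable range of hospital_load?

149 to 203

Substituting into the exposure equation gives exposure = 2*testing + 17.
Substituting into the susceptibles equation gives susceptibles = 6*testing + 49.
Substituting into the hospital_load equation gives hospital_load = 18*testing + 113.
Linear in testing, so extremes are at the endpoints: testing = 2 gives hospital_load = 149; testing = 5 gives hospital_load = 203.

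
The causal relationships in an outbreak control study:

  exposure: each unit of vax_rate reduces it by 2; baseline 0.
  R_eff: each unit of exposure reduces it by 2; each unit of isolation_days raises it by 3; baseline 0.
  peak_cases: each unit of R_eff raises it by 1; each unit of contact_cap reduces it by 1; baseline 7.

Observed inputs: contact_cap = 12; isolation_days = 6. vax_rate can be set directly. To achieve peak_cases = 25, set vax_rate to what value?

vax_rate = 3

Substituting into the R_eff equation gives R_eff = 4*vax_rate + 18.
So peak_cases = 4*vax_rate + 13.
Solve 4*vax_rate + 13 = 25: vax_rate = (25 - 13) / 4 = 3.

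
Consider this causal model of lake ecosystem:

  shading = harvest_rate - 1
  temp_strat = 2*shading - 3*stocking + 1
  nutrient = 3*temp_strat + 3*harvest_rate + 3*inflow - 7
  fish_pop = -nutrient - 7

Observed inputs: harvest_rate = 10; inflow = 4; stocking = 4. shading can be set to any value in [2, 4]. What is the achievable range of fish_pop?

-33 to -21

Intervening on shading fixes its value directly, overriding its dependence on harvest_rate.
Substituting into the temp_strat equation gives temp_strat = 2*shading - 11.
nutrient becomes 6*shading + 2.
Substituting into the fish_pop equation gives fish_pop = -6*shading - 9.
Linear in shading, so extremes are at the endpoints: shading = 2 gives fish_pop = -21; shading = 4 gives fish_pop = -33.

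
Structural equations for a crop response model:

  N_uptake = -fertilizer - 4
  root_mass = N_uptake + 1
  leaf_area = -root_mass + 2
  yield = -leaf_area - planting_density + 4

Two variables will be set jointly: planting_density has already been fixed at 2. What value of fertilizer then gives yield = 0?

With planting_density held at 2:
Substituting into the root_mass equation gives root_mass = -fertilizer - 3.
leaf_area becomes fertilizer + 5.
Substituting into the yield equation gives yield = -fertilizer - 3.
Solve -fertilizer - 3 = 0: fertilizer = (0 + 3) / -1 = -3.

fertilizer = -3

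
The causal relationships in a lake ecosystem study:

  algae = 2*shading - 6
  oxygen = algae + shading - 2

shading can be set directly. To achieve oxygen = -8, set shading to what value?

Substituting into the oxygen equation gives oxygen = 3*shading - 8.
Solve 3*shading - 8 = -8: shading = (-8 + 8) / 3 = 0.

shading = 0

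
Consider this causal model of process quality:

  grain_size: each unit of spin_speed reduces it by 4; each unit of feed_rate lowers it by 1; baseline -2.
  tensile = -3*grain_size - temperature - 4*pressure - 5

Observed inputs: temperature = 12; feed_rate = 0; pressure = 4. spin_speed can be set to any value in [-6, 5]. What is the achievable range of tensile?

Substituting into the grain_size equation gives grain_size = -4*spin_speed - 2.
tensile becomes 12*spin_speed - 27.
Linear in spin_speed, so extremes are at the endpoints: spin_speed = -6 gives tensile = -99; spin_speed = 5 gives tensile = 33.

-99 to 33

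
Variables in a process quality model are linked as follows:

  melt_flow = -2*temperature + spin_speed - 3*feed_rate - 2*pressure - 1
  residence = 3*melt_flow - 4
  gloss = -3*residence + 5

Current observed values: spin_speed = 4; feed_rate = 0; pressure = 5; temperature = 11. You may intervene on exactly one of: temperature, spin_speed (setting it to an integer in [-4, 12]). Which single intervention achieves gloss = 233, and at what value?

Intervening on temperature: gloss = 18*temperature + 80. Reaching 233 requires temperature = 17/2, not an integer.
Intervening on spin_speed: with other inputs at their observed values, gloss = -9*spin_speed + 314. Solving for 233 gives spin_speed = 9, within [-4, 12].

set spin_speed = 9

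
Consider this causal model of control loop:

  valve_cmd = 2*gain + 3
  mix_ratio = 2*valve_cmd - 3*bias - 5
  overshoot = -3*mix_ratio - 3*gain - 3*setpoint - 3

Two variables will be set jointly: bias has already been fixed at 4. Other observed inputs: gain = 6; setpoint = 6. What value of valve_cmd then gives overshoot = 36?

valve_cmd = -4

With bias held at 4:
Intervening on valve_cmd fixes its value directly, overriding its dependence on gain.
Substituting into the mix_ratio equation gives mix_ratio = 2*valve_cmd - 17.
Substituting into the overshoot equation gives overshoot = -6*valve_cmd + 12.
Solve -6*valve_cmd + 12 = 36: valve_cmd = (36 - 12) / -6 = -4.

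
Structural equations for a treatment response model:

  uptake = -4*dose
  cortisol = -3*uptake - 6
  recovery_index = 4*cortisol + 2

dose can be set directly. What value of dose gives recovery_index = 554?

dose = 12

Substituting into the cortisol equation gives cortisol = 12*dose - 6.
recovery_index becomes 48*dose - 22.
Solve 48*dose - 22 = 554: dose = (554 + 22) / 48 = 12.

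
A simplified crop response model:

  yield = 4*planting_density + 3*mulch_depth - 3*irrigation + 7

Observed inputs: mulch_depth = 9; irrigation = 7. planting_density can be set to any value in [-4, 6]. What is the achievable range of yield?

Substituting into the yield equation gives yield = 4*planting_density + 13.
Linear in planting_density, so extremes are at the endpoints: planting_density = -4 gives yield = -3; planting_density = 6 gives yield = 37.

-3 to 37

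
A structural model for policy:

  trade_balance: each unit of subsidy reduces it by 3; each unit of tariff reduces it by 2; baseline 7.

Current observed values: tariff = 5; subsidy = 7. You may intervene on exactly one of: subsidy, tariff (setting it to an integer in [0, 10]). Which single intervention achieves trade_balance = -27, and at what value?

set subsidy = 8

Intervening on subsidy: with other inputs at their observed values, trade_balance = -3*subsidy - 3. Solving for -27 gives subsidy = 8, within [0, 10].
Intervening on tariff: trade_balance = -2*tariff - 14. Reaching -27 requires tariff = 13/2, not an integer.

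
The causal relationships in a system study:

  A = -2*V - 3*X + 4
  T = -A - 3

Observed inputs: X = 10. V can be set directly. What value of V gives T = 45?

V = 11

Substituting into the A equation gives A = -2*V - 26.
Substituting into the T equation gives T = 2*V + 23.
Solve 2*V + 23 = 45: V = (45 - 23) / 2 = 11.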